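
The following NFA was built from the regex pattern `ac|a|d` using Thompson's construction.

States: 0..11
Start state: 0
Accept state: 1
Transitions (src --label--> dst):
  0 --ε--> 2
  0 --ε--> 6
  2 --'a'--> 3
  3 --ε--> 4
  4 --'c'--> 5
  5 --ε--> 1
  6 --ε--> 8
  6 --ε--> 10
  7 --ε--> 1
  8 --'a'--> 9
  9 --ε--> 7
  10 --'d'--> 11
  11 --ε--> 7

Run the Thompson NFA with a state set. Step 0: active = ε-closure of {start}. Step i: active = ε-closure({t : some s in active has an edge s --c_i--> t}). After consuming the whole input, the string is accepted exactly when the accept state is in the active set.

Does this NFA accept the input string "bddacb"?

S₀ = ε-closure({0}) = {0,2,6,8,10}
'b' @ 1: {}  — no active states
rest 'ddacb' ignored (set empty)
end set {} — state 1 not in

Answer: REJECT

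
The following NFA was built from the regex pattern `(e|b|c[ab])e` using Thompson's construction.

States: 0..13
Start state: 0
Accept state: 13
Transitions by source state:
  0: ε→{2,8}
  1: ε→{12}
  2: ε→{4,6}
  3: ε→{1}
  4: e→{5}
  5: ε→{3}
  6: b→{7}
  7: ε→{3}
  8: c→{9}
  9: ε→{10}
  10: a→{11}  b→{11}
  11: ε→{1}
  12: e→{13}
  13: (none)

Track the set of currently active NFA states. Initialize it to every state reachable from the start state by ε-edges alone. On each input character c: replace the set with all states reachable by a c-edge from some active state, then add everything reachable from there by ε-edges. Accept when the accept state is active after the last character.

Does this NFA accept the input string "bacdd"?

Answer: REJECT

Derivation:
S₀ = ε-closure({0}) = {0,2,4,6,8}
'b' @ 1: {1,3,7,12}
'a' @ 2: {}  — dead — no transitions
rest 'cdd' ignored (set empty)
final: {}; accept 13 not in set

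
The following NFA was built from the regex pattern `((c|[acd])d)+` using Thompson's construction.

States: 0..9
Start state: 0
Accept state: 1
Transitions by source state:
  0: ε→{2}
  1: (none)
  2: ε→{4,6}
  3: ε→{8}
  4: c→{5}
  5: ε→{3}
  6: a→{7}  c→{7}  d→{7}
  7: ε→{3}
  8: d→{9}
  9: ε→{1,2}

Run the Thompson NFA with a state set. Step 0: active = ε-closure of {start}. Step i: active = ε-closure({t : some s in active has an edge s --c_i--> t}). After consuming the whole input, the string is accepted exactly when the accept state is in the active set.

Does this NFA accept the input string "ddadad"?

S₀ = ε-closure({0}) = {0,2,4,6}
'd' @ 1: {3,7,8}
'd' @ 2: {1,2,4,6,9}  ✓accept
'a' @ 3: {3,7,8}
'd' @ 4: {1,2,4,6,9}  ✓accept
'a' @ 5: {3,7,8}
'd' @ 6: {1,2,4,6,9}  ✓accept
after full input: {1,2,4,6,9}  (accept=1 in)

Answer: ACCEPT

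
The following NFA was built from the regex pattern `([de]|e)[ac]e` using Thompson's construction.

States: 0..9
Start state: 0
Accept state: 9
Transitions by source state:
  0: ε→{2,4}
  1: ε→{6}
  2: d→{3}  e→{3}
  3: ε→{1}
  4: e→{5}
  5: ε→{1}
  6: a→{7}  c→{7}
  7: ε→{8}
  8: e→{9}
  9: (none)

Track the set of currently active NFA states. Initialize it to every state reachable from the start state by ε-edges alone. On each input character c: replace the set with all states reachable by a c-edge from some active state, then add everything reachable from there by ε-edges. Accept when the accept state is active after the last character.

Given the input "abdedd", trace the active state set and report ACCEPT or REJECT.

start: ε-closure({0}) = {0,2,4}
'a' @ 1: {}  — state set empty
rest 'bdedd' ignored (set empty)
after full input: {}  (accept=9 not in)

Answer: REJECT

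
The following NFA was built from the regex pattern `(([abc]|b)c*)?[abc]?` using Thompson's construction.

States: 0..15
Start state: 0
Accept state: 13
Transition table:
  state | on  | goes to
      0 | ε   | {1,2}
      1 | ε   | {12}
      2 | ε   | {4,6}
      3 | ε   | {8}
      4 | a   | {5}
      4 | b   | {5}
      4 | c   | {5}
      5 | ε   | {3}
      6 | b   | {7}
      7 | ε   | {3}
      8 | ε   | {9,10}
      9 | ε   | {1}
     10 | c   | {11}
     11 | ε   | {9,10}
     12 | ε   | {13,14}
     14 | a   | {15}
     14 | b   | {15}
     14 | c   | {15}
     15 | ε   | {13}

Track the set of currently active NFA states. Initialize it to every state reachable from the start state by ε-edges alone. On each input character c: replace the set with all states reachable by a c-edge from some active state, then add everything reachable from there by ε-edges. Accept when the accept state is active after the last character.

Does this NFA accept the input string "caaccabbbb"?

initial (ε-close {0}): {0,1,2,4,6,12,13,14}
'c' @ 1: {1,3,5,8,9,10,12,13,14,15}  [accepting]
'a' @ 2: {13,15}  [accepting]
'a' @ 3: {}  — no active states
rest 'ccabbbb' ignored (set empty)
final: {}; accept 13 not in set

Answer: REJECT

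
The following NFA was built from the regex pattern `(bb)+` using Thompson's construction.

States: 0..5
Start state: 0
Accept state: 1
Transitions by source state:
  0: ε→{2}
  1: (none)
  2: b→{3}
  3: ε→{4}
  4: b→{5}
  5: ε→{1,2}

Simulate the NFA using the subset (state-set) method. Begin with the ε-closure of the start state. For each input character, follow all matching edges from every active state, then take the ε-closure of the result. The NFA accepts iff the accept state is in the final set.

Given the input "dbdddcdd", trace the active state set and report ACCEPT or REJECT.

start: ε-closure({0}) = {0,2}
'd' @ 1: {}  — state set empty
rest 'bdddcdd' ignored (set empty)
after full input: {}  (accept=1 not in)

Answer: REJECT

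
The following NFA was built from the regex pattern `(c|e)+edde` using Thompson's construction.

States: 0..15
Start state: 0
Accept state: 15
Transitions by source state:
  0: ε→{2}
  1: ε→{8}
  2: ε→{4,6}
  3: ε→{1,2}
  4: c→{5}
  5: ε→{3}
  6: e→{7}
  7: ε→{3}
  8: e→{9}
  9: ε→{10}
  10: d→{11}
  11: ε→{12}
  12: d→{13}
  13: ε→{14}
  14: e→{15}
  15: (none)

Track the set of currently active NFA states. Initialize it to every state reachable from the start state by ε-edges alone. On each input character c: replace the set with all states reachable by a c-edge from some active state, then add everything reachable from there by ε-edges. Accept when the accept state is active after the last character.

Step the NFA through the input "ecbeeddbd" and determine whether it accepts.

S₀ = ε-closure({0}) = {0,2,4,6}
'e' @ 1: {1,2,3,4,6,7,8}
'c' @ 2: {1,2,3,4,5,6,8}
'b' @ 3: {}  — dead — no transitions
rest 'eeddbd' ignored (set empty)
after full input: {}  (accept=15 not in)

Answer: REJECT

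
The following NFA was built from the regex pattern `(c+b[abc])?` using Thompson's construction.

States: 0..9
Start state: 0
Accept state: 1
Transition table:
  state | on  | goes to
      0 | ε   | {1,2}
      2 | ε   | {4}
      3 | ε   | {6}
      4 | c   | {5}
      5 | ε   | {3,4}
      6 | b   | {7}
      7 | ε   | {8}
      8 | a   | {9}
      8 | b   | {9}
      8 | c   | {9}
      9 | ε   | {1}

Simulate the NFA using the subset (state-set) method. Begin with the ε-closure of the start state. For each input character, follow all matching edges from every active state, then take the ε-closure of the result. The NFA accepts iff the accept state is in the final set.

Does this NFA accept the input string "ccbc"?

Answer: ACCEPT

Steps:
start: ε-closure({0}) = {0,1,2,4}
'c' @ 1: {3,4,5,6}
'c' @ 2: {3,4,5,6}
'b' @ 3: {7,8}
'c' @ 4: {1,9}  ✓accept
end set {1,9} — state 1 in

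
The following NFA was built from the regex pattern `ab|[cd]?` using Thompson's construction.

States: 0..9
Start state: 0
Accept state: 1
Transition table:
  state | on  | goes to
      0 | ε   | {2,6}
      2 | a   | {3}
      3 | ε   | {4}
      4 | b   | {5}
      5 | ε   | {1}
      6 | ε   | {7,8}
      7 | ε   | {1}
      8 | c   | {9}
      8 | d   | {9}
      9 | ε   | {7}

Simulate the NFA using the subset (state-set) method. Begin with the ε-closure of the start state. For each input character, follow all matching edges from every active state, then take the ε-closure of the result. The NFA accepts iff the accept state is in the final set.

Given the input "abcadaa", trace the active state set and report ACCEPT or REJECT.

Answer: REJECT

Steps:
initial (ε-close {0}): {0,1,2,6,7,8}
'a' @ 1: {3,4}
'b' @ 2: {1,5}  [accepting]
'c' @ 3: {}  — no active states
rest 'adaa' ignored (set empty)
final: {}; accept 1 not in set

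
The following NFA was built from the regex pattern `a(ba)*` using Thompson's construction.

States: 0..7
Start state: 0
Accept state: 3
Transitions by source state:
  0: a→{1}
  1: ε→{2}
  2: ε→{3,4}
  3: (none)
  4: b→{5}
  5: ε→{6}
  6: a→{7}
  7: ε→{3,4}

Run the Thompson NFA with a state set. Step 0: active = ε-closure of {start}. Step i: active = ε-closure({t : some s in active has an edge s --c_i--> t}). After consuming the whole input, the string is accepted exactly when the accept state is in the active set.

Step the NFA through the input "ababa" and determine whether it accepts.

initial (ε-close {0}): {0}
'a' @ 1: {1,2,3,4}  ✓accept
'b' @ 2: {5,6}
'a' @ 3: {3,4,7}  ✓accept
'b' @ 4: {5,6}
'a' @ 5: {3,4,7}  ✓accept
final: {3,4,7}; accept 3 in set

Answer: ACCEPT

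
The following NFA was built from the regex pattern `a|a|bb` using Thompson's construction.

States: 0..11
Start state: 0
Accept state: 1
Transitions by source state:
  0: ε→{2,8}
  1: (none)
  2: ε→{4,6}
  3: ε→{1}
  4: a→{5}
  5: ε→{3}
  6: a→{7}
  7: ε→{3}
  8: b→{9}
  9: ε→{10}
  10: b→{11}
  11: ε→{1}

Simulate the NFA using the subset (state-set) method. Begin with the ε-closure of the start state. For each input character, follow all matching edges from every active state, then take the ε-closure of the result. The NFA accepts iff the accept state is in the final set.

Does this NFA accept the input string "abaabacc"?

Answer: REJECT

Steps:
initial (ε-close {0}): {0,2,4,6,8}
'a' @ 1: {1,3,5,7}  (accept∈set)
'b' @ 2: {}  — dead — no transitions
rest 'aabacc' ignored (set empty)
end set {} — state 1 not in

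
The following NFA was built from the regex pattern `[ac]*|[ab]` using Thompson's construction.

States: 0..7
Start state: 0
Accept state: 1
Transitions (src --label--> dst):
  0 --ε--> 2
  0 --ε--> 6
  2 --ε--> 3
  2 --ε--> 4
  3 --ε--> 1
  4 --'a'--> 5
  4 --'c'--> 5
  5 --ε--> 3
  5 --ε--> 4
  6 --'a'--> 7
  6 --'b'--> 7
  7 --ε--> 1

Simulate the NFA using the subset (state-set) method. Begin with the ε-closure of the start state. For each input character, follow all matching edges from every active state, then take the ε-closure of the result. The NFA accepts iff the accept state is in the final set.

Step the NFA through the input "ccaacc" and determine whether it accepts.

Answer: ACCEPT

Steps:
initial (ε-close {0}): {0,1,2,3,4,6}
'c' @ 1: {1,3,4,5}  ✓accept
'c' @ 2: {1,3,4,5}  ✓accept
'a' @ 3: {1,3,4,5}  ✓accept
'a' @ 4: {1,3,4,5}  ✓accept
'c' @ 5: {1,3,4,5}  ✓accept
'c' @ 6: {1,3,4,5}  ✓accept
end set {1,3,4,5} — state 1 in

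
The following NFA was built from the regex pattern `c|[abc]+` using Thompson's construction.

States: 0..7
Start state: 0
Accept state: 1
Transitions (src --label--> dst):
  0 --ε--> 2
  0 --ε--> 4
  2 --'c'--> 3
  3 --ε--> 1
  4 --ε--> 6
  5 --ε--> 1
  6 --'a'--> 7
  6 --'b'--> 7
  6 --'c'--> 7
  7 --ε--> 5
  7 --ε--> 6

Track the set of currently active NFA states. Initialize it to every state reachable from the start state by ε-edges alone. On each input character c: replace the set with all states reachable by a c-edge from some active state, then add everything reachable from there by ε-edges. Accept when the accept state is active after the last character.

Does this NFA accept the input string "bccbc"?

Answer: ACCEPT

Trace:
initial (ε-close {0}): {0,2,4,6}
'b' @ 1: {1,5,6,7}  (accept∈set)
'c' @ 2: {1,5,6,7}  (accept∈set)
'c' @ 3: {1,5,6,7}  (accept∈set)
'b' @ 4: {1,5,6,7}  (accept∈set)
'c' @ 5: {1,5,6,7}  (accept∈set)
end set {1,5,6,7} — state 1 in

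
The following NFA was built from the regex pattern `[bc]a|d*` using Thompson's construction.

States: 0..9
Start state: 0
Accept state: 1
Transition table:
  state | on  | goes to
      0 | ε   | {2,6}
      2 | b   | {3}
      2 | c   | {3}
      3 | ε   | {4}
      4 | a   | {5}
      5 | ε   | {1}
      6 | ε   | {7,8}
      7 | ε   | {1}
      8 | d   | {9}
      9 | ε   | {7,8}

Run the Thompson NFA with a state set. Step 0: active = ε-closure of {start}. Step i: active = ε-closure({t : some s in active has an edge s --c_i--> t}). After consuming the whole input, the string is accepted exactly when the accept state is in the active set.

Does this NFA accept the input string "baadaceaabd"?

start: ε-closure({0}) = {0,1,2,6,7,8}
'b' @ 1: {3,4}
'a' @ 2: {1,5}  (accept∈set)
'a' @ 3: {}  — no active states
rest 'daceaabd' ignored (set empty)
after full input: {}  (accept=1 not in)

Answer: REJECT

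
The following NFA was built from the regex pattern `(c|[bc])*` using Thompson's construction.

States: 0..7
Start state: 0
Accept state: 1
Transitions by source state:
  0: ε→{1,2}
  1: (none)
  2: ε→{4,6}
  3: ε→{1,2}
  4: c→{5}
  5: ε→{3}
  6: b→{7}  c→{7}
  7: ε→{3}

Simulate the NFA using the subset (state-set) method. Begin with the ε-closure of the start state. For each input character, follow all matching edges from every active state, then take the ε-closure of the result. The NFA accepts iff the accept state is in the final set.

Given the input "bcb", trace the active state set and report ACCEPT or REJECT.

S₀ = ε-closure({0}) = {0,1,2,4,6}
'b' @ 1: {1,2,3,4,6,7}  ✓accept
'c' @ 2: {1,2,3,4,5,6,7}  ✓accept
'b' @ 3: {1,2,3,4,6,7}  ✓accept
end set {1,2,3,4,6,7} — state 1 in

Answer: ACCEPT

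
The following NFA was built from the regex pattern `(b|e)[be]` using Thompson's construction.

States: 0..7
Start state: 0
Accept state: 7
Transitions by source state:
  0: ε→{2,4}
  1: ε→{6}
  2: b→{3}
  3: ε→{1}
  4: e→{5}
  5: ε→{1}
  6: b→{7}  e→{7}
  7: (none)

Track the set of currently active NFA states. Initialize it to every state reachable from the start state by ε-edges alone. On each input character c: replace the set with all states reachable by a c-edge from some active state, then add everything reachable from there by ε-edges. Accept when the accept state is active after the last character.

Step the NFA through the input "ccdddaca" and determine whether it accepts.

Answer: REJECT

Steps:
start: ε-closure({0}) = {0,2,4}
'c' @ 1: {}  — no active states
rest 'cdddaca' ignored (set empty)
final: {}; accept 7 not in set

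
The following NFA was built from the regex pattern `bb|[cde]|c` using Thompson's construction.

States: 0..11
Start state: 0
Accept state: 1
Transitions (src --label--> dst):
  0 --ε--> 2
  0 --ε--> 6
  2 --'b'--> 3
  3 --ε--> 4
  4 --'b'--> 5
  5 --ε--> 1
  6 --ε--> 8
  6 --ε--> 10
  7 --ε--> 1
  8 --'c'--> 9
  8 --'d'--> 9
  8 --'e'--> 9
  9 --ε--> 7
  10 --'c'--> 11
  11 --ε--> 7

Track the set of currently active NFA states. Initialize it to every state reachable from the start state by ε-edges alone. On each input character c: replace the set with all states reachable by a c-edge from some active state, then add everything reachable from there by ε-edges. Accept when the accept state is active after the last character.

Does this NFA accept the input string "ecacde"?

initial (ε-close {0}): {0,2,6,8,10}
'e' @ 1: {1,7,9}  (accept∈set)
'c' @ 2: {}  — no active states
rest 'acde' ignored (set empty)
end set {} — state 1 not in

Answer: REJECT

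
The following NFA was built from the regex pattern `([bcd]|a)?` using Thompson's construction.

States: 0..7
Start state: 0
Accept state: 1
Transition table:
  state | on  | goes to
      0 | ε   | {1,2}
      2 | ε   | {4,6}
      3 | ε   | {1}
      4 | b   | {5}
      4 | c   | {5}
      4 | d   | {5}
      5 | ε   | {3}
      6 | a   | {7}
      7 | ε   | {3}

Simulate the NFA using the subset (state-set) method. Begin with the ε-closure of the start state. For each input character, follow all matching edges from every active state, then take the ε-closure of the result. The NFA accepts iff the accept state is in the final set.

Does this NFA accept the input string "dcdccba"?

Answer: REJECT

Derivation:
initial (ε-close {0}): {0,1,2,4,6}
'd' @ 1: {1,3,5}  ✓accept
'c' @ 2: {}  — no active states
rest 'dccba' ignored (set empty)
after full input: {}  (accept=1 not in)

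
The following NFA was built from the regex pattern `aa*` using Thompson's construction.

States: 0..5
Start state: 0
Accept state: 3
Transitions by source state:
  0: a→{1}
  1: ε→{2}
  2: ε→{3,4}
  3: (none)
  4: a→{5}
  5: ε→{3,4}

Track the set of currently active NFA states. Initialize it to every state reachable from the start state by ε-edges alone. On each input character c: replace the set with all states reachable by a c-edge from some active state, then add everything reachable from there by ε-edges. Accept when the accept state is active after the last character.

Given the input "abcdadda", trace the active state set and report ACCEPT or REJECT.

start: ε-closure({0}) = {0}
'a' @ 1: {1,2,3,4}  ✓accept
'b' @ 2: {}  — state set empty
rest 'cdadda' ignored (set empty)
after full input: {}  (accept=3 not in)

Answer: REJECT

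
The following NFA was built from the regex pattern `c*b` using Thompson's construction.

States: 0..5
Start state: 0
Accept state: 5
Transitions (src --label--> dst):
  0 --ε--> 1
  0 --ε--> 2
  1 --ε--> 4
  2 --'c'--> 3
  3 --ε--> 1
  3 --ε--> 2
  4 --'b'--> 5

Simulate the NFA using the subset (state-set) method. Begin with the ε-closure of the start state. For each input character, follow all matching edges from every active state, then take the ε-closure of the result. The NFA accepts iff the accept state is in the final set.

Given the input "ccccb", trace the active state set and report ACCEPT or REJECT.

initial (ε-close {0}): {0,1,2,4}
'c' @ 1: {1,2,3,4}
'c' @ 2: {1,2,3,4}
'c' @ 3: {1,2,3,4}
'c' @ 4: {1,2,3,4}
'b' @ 5: {5}  (accept∈set)
after full input: {5}  (accept=5 in)

Answer: ACCEPT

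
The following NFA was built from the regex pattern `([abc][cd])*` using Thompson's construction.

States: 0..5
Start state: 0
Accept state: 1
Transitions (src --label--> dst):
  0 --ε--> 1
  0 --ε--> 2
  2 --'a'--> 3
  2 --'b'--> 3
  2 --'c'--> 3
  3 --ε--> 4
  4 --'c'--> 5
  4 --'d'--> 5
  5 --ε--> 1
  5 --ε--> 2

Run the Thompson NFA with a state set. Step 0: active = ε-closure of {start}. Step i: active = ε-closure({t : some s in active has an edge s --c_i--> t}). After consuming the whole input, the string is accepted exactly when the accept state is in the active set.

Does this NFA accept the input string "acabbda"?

S₀ = ε-closure({0}) = {0,1,2}
'a' @ 1: {3,4}
'c' @ 2: {1,2,5}  [accepting]
'a' @ 3: {3,4}
'b' @ 4: {}  — dead — no transitions
rest 'bda' ignored (set empty)
end set {} — state 1 not in

Answer: REJECT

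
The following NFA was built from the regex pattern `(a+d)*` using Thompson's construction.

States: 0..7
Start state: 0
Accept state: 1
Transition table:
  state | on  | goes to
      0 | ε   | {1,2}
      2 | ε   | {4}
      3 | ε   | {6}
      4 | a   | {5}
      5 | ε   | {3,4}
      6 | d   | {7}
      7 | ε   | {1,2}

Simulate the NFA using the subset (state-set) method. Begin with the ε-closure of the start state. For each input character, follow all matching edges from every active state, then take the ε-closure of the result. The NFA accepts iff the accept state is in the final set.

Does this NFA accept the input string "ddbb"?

S₀ = ε-closure({0}) = {0,1,2,4}
'd' @ 1: {}  — state set empty
rest 'dbb' ignored (set empty)
end set {} — state 1 not in

Answer: REJECT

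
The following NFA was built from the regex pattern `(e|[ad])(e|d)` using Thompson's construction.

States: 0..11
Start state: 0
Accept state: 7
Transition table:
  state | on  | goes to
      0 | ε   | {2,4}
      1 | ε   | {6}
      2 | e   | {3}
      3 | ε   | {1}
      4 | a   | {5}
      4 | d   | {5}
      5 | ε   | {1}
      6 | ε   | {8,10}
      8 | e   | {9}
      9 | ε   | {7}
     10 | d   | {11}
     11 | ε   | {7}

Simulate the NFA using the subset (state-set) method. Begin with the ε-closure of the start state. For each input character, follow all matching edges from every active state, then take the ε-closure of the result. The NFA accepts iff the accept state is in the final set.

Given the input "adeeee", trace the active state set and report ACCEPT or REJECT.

S₀ = ε-closure({0}) = {0,2,4}
'a' @ 1: {1,5,6,8,10}
'd' @ 2: {7,11}  ✓accept
'e' @ 3: {}  — no active states
rest 'eee' ignored (set empty)
final: {}; accept 7 not in set

Answer: REJECT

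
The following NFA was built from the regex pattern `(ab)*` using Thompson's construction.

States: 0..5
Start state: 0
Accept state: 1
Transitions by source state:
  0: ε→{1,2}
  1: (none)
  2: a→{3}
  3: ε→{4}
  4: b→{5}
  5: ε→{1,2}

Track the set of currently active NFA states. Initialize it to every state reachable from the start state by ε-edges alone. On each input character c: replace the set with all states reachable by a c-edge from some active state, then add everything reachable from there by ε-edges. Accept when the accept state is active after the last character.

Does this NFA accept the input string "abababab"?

initial (ε-close {0}): {0,1,2}
'a' @ 1: {3,4}
'b' @ 2: {1,2,5}  [accepting]
'a' @ 3: {3,4}
'b' @ 4: {1,2,5}  [accepting]
'a' @ 5: {3,4}
'b' @ 6: {1,2,5}  [accepting]
'a' @ 7: {3,4}
'b' @ 8: {1,2,5}  [accepting]
end set {1,2,5} — state 1 in

Answer: ACCEPT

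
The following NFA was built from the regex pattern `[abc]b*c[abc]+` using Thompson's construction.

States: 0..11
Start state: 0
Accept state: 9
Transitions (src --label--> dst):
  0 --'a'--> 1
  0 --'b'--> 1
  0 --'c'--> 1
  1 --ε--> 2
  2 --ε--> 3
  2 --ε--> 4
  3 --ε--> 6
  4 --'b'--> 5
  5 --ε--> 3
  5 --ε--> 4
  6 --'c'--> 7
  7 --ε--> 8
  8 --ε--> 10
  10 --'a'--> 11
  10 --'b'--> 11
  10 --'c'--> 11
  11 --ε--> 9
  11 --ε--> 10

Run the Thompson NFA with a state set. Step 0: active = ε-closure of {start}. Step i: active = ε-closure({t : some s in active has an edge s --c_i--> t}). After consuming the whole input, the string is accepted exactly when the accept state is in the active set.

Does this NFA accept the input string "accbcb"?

Answer: ACCEPT

Steps:
S₀ = ε-closure({0}) = {0}
'a' @ 1: {1,2,3,4,6}
'c' @ 2: {7,8,10}
'c' @ 3: {9,10,11}  [accepting]
'b' @ 4: {9,10,11}  [accepting]
'c' @ 5: {9,10,11}  [accepting]
'b' @ 6: {9,10,11}  [accepting]
after full input: {9,10,11}  (accept=9 in)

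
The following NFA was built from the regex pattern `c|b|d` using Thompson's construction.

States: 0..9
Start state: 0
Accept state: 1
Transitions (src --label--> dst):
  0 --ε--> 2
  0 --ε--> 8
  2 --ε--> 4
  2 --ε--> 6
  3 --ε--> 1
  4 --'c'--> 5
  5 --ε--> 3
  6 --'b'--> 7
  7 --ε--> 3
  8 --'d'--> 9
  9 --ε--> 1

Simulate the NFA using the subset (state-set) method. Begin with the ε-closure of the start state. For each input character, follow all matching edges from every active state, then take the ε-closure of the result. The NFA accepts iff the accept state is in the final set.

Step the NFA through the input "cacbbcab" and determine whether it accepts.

initial (ε-close {0}): {0,2,4,6,8}
'c' @ 1: {1,3,5}  ✓accept
'a' @ 2: {}  — dead — no transitions
rest 'cbbcab' ignored (set empty)
final: {}; accept 1 not in set

Answer: REJECT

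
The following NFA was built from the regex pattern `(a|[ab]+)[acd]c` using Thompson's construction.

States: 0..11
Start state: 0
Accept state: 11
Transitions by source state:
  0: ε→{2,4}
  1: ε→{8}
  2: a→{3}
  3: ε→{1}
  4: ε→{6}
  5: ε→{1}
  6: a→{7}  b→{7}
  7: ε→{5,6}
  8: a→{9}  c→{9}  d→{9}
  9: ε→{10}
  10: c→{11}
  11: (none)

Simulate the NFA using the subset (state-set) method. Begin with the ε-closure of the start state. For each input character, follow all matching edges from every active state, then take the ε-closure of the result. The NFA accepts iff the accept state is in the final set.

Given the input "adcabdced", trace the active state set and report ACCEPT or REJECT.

initial (ε-close {0}): {0,2,4,6}
'a' @ 1: {1,3,5,6,7,8}
'd' @ 2: {9,10}
'c' @ 3: {11}  (accept∈set)
'a' @ 4: {}  — state set empty
rest 'bdced' ignored (set empty)
after full input: {}  (accept=11 not in)

Answer: REJECT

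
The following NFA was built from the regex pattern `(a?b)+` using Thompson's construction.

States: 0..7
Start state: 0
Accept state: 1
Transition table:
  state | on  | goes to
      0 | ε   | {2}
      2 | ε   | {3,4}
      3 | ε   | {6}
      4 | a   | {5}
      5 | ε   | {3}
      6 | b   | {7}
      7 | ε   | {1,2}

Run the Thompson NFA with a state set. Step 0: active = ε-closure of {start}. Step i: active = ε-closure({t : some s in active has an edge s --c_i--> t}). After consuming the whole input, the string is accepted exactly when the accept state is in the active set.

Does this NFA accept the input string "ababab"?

Answer: ACCEPT

Steps:
start: ε-closure({0}) = {0,2,3,4,6}
'a' @ 1: {3,5,6}
'b' @ 2: {1,2,3,4,6,7}  (accept∈set)
'a' @ 3: {3,5,6}
'b' @ 4: {1,2,3,4,6,7}  (accept∈set)
'a' @ 5: {3,5,6}
'b' @ 6: {1,2,3,4,6,7}  (accept∈set)
end set {1,2,3,4,6,7} — state 1 in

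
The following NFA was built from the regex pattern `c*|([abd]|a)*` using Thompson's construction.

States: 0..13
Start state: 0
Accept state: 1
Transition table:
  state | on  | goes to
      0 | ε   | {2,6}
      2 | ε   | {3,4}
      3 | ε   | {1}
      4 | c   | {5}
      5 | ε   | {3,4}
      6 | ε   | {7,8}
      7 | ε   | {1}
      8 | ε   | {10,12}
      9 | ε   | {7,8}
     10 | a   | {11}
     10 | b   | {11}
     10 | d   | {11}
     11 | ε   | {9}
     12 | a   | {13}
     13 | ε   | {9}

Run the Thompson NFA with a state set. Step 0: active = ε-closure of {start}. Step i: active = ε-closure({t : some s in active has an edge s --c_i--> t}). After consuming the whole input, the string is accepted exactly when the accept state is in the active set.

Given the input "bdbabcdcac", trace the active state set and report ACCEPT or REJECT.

Answer: REJECT

Steps:
start: ε-closure({0}) = {0,1,2,3,4,6,7,8,10,12}
'b' @ 1: {1,7,8,9,10,11,12}  ✓accept
'd' @ 2: {1,7,8,9,10,11,12}  ✓accept
'b' @ 3: {1,7,8,9,10,11,12}  ✓accept
'a' @ 4: {1,7,8,9,10,11,12,13}  ✓accept
'b' @ 5: {1,7,8,9,10,11,12}  ✓accept
'c' @ 6: {}  — state set empty
rest 'dcac' ignored (set empty)
after full input: {}  (accept=1 not in)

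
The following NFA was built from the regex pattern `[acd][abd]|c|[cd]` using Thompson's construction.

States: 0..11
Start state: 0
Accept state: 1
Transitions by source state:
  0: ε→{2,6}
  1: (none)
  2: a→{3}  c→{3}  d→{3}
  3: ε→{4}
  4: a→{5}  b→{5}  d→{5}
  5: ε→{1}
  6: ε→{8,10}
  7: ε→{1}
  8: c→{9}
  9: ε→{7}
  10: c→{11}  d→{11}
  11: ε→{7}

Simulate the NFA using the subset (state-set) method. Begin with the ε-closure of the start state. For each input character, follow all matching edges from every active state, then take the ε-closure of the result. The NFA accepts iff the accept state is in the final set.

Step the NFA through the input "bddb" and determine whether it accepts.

Answer: REJECT

Steps:
S₀ = ε-closure({0}) = {0,2,6,8,10}
'b' @ 1: {}  — state set empty
rest 'ddb' ignored (set empty)
final: {}; accept 1 not in set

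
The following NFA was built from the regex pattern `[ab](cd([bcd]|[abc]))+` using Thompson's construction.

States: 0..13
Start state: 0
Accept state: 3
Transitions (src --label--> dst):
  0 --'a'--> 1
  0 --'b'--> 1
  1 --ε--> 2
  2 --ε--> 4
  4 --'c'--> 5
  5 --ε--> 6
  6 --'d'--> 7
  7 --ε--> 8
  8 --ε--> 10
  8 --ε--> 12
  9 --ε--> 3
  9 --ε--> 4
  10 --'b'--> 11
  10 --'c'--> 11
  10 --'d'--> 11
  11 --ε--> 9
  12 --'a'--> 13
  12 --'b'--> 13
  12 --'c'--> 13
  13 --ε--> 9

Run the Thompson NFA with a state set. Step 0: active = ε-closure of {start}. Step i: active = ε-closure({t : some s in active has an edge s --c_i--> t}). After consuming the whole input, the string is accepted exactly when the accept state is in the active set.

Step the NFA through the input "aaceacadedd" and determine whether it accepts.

S₀ = ε-closure({0}) = {0}
'a' @ 1: {1,2,4}
'a' @ 2: {}  — state set empty
rest 'ceacadedd' ignored (set empty)
after full input: {}  (accept=3 not in)

Answer: REJECT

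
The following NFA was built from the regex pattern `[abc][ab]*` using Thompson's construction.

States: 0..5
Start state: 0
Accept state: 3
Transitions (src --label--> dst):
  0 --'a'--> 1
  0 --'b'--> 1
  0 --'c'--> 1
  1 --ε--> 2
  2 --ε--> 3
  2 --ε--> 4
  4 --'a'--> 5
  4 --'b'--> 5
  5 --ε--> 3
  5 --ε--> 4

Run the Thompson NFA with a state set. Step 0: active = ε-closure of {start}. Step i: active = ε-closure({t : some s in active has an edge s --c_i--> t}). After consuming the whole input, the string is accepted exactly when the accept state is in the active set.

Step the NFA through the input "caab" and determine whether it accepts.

Answer: ACCEPT

Derivation:
initial (ε-close {0}): {0}
'c' @ 1: {1,2,3,4}  (accept∈set)
'a' @ 2: {3,4,5}  (accept∈set)
'a' @ 3: {3,4,5}  (accept∈set)
'b' @ 4: {3,4,5}  (accept∈set)
after full input: {3,4,5}  (accept=3 in)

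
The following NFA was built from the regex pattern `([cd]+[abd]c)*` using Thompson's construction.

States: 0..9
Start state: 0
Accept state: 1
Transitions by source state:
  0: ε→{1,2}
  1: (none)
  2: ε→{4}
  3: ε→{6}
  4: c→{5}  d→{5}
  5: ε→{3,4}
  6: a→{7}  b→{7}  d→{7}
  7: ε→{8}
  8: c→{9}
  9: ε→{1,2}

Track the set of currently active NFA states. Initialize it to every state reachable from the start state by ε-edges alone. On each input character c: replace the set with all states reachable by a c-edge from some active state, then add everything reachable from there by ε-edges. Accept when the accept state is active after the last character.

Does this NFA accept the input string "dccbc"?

initial (ε-close {0}): {0,1,2,4}
'd' @ 1: {3,4,5,6}
'c' @ 2: {3,4,5,6}
'c' @ 3: {3,4,5,6}
'b' @ 4: {7,8}
'c' @ 5: {1,2,4,9}  ✓accept
end set {1,2,4,9} — state 1 in

Answer: ACCEPT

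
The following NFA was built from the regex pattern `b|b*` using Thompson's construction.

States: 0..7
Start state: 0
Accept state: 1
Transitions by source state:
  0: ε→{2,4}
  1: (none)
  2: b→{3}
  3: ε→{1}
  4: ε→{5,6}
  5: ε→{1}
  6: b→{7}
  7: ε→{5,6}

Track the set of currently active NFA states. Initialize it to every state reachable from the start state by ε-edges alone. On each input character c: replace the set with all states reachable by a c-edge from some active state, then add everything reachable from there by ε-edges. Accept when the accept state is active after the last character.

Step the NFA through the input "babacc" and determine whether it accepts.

start: ε-closure({0}) = {0,1,2,4,5,6}
'b' @ 1: {1,3,5,6,7}  [accepting]
'a' @ 2: {}  — no active states
rest 'bacc' ignored (set empty)
after full input: {}  (accept=1 not in)

Answer: REJECT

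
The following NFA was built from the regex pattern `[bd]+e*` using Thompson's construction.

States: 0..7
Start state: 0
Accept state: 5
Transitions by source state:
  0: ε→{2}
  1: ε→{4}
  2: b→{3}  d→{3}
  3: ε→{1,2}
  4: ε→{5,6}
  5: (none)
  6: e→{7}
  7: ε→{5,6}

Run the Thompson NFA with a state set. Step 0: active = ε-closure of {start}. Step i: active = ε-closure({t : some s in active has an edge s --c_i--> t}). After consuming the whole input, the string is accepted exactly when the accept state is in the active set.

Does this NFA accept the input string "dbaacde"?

Answer: REJECT

Trace:
S₀ = ε-closure({0}) = {0,2}
'd' @ 1: {1,2,3,4,5,6}  ✓accept
'b' @ 2: {1,2,3,4,5,6}  ✓accept
'a' @ 3: {}  — no active states
rest 'acde' ignored (set empty)
final: {}; accept 5 not in set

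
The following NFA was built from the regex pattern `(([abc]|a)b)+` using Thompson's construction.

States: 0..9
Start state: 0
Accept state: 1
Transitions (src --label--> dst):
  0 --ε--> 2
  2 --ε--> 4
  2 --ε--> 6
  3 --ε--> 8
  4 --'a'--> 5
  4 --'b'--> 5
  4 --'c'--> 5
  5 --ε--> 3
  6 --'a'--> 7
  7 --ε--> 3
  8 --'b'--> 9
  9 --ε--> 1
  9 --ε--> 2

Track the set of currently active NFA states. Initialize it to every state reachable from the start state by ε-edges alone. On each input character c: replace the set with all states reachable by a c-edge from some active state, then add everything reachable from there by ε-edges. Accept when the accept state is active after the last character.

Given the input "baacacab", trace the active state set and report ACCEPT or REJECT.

start: ε-closure({0}) = {0,2,4,6}
'b' @ 1: {3,5,8}
'a' @ 2: {}  — dead — no transitions
rest 'acacab' ignored (set empty)
final: {}; accept 1 not in set

Answer: REJECT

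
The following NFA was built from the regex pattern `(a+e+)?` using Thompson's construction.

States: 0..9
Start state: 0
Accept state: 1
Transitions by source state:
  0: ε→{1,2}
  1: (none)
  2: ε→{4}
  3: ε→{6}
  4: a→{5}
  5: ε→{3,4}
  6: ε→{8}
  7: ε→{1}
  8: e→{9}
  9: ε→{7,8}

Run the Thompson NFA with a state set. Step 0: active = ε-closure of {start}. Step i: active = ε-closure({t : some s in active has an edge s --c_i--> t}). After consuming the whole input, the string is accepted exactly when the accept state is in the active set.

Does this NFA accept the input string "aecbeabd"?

S₀ = ε-closure({0}) = {0,1,2,4}
'a' @ 1: {3,4,5,6,8}
'e' @ 2: {1,7,8,9}  [accepting]
'c' @ 3: {}  — state set empty
rest 'beabd' ignored (set empty)
end set {} — state 1 not in

Answer: REJECT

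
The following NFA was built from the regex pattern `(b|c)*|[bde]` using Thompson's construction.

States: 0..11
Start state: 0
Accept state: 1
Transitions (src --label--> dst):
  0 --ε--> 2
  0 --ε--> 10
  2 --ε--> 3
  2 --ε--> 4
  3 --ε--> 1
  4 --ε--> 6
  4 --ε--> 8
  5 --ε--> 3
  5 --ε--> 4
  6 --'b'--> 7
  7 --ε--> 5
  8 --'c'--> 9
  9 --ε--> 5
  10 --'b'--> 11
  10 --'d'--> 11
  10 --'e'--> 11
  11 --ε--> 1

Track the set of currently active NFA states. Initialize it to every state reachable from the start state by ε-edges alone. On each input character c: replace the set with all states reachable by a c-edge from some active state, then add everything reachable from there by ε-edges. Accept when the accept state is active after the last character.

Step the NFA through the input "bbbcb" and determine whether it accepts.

start: ε-closure({0}) = {0,1,2,3,4,6,8,10}
'b' @ 1: {1,3,4,5,6,7,8,11}  (accept∈set)
'b' @ 2: {1,3,4,5,6,7,8}  (accept∈set)
'b' @ 3: {1,3,4,5,6,7,8}  (accept∈set)
'c' @ 4: {1,3,4,5,6,8,9}  (accept∈set)
'b' @ 5: {1,3,4,5,6,7,8}  (accept∈set)
after full input: {1,3,4,5,6,7,8}  (accept=1 in)

Answer: ACCEPT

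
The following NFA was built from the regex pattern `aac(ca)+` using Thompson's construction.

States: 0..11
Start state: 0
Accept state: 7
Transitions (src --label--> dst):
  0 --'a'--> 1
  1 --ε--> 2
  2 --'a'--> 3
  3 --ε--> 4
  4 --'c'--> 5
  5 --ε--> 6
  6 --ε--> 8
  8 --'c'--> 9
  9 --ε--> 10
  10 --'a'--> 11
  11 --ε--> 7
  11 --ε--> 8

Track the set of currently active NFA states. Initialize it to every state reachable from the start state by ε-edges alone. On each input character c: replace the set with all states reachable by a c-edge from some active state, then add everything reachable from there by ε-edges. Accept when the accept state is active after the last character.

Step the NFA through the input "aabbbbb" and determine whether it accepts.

Answer: REJECT

Steps:
S₀ = ε-closure({0}) = {0}
'a' @ 1: {1,2}
'a' @ 2: {3,4}
'b' @ 3: {}  — state set empty
rest 'bbbb' ignored (set empty)
end set {} — state 7 not in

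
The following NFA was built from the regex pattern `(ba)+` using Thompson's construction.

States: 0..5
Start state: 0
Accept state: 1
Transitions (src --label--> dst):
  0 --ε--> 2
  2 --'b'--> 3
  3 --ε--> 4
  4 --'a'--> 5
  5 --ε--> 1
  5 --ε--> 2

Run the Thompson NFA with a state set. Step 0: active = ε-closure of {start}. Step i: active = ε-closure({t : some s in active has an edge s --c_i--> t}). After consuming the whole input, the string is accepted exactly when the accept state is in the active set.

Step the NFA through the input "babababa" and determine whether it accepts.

S₀ = ε-closure({0}) = {0,2}
'b' @ 1: {3,4}
'a' @ 2: {1,2,5}  ✓accept
'b' @ 3: {3,4}
'a' @ 4: {1,2,5}  ✓accept
'b' @ 5: {3,4}
'a' @ 6: {1,2,5}  ✓accept
'b' @ 7: {3,4}
'a' @ 8: {1,2,5}  ✓accept
final: {1,2,5}; accept 1 in set

Answer: ACCEPT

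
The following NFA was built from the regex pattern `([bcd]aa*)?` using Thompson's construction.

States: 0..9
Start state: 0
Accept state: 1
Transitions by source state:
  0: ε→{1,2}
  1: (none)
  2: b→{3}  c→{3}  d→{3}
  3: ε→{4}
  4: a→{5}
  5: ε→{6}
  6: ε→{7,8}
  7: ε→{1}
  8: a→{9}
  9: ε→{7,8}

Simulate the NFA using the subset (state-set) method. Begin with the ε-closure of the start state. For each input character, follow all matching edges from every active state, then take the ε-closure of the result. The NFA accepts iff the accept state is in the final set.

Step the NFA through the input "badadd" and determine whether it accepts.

S₀ = ε-closure({0}) = {0,1,2}
'b' @ 1: {3,4}
'a' @ 2: {1,5,6,7,8}  (accept∈set)
'd' @ 3: {}  — no active states
rest 'add' ignored (set empty)
final: {}; accept 1 not in set

Answer: REJECT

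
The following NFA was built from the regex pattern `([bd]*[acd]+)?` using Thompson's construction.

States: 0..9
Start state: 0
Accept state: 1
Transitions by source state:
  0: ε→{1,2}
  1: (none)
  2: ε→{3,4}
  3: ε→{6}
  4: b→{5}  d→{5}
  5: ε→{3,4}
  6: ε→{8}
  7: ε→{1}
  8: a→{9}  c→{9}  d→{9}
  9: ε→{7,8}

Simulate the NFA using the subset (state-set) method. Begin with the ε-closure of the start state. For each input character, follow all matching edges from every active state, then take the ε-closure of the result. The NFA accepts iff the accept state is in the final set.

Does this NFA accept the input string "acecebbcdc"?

Answer: REJECT

Derivation:
start: ε-closure({0}) = {0,1,2,3,4,6,8}
'a' @ 1: {1,7,8,9}  ✓accept
'c' @ 2: {1,7,8,9}  ✓accept
'e' @ 3: {}  — no active states
rest 'cebbcdc' ignored (set empty)
after full input: {}  (accept=1 not in)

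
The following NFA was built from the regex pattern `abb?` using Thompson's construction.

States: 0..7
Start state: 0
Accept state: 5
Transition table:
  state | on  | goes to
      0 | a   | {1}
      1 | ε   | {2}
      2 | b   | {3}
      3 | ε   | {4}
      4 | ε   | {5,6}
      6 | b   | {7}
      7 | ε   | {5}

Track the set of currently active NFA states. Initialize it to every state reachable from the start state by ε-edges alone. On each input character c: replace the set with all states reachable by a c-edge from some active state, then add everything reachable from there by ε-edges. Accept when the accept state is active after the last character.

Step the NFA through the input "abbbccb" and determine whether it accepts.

S₀ = ε-closure({0}) = {0}
'a' @ 1: {1,2}
'b' @ 2: {3,4,5,6}  (accept∈set)
'b' @ 3: {5,7}  (accept∈set)
'b' @ 4: {}  — dead — no transitions
rest 'ccb' ignored (set empty)
end set {} — state 5 not in

Answer: REJECT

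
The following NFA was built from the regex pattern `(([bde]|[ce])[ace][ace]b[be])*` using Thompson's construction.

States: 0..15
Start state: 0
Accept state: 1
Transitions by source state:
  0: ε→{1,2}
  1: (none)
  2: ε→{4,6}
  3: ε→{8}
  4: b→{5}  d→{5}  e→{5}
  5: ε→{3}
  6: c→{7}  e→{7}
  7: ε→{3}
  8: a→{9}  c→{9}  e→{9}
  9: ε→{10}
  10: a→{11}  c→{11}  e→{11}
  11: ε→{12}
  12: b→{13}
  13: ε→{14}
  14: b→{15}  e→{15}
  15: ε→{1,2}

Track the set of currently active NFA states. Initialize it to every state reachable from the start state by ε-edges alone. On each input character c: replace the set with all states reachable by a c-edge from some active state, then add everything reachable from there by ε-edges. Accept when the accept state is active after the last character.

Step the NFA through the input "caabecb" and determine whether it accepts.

Answer: REJECT

Steps:
start: ε-closure({0}) = {0,1,2,4,6}
'c' @ 1: {3,7,8}
'a' @ 2: {9,10}
'a' @ 3: {11,12}
'b' @ 4: {13,14}
'e' @ 5: {1,2,4,6,15}  (accept∈set)
'c' @ 6: {3,7,8}
'b' @ 7: {}  — state set empty
end set {} — state 1 not in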